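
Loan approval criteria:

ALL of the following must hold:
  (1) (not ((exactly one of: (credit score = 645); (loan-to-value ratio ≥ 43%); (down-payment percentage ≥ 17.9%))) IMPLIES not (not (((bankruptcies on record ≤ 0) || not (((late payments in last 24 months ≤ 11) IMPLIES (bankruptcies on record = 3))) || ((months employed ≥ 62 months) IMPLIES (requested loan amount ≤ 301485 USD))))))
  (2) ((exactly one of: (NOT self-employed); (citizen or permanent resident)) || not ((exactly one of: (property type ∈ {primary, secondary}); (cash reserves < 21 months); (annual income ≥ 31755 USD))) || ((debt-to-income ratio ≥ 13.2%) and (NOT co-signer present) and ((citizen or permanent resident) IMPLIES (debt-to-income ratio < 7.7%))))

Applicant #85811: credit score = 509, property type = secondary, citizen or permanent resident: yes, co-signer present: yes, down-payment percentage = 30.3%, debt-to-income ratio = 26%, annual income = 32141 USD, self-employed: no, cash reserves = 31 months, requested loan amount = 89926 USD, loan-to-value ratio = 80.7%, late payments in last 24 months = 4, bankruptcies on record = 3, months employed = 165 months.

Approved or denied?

Approved

Atomic conditions:
  credit score = 645: 509 == 645 is false
  loan-to-value ratio ≥ 43%: 80.7 ≥ 43 is true
  down-payment percentage ≥ 17.9%: 30.3 ≥ 17.9 is true
  bankruptcies on record ≤ 0: 3 ≤ 0 is false
  late payments in last 24 months ≤ 11: 4 ≤ 11 is true
  bankruptcies on record = 3: 3 == 3 is true
  months employed ≥ 62 months: 165 ≥ 62 is true
  requested loan amount ≤ 301485 USD: 89926 ≤ 301485 is true
  NOT self-employed: no → true
  citizen or permanent resident: yes → true
  property type ∈ {primary, secondary}: secondary is in the set → true
  cash reserves < 21 months: 31 < 21 is false
  annual income ≥ 31755 USD: 32141 ≥ 31755 is true
  debt-to-income ratio ≥ 13.2%: 26 ≥ 13.2 is true
  NOT co-signer present: yes → false
  debt-to-income ratio < 7.7%: 26 < 7.7 is false
Combine:
[1.1.1] exactly-one(false, true, true) = false
[1.1] NOT false = true
[1.2.1.1.2.1] true → true = true
[1.2.1.1.2] NOT true = false
[1.2.1.1.3] true → true = true
[1.2.1.1] false OR false OR true = true
[1.2.1] NOT true = false
[1.2] NOT false = true
[1] true → true = true
[2.1] exactly-one(true, true) = false
[2.2.1] exactly-one(true, false, true) = false
[2.2] NOT false = true
[2.3.3] true → false = false
[2.3] true AND false AND false = false
[2] false OR true OR false = true
[root] true AND true = true
Overall: true → approved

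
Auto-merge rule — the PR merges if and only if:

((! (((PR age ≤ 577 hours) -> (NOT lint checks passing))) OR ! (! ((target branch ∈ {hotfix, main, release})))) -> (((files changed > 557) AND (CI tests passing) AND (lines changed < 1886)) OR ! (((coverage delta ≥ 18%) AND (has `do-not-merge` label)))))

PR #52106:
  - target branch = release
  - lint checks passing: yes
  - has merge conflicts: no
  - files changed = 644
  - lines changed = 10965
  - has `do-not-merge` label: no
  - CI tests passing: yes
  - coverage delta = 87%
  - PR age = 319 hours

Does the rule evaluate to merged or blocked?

Merged

Atomic conditions:
  PR age ≤ 577 hours: 319 ≤ 577 is true
  NOT lint checks passing: yes → false
  target branch ∈ {hotfix, main, release}: release is in the set → true
  files changed > 557: 644 > 557 is true
  CI tests passing: yes → true
  lines changed < 1886: 10965 < 1886 is false
  coverage delta ≥ 18%: 87 ≥ 18 is true
  has `do-not-merge` label: no → false
Combine:
[1.1.1] true → false = false
[1.1] NOT false = true
[1.2.1] NOT true = false
[1.2] NOT false = true
[1] true OR true = true
[2.1] true AND true AND false = false
[2.2.1] true AND false = false
[2.2] NOT false = true
[2] false OR true = true
[root] true → true = true
Overall: true → merged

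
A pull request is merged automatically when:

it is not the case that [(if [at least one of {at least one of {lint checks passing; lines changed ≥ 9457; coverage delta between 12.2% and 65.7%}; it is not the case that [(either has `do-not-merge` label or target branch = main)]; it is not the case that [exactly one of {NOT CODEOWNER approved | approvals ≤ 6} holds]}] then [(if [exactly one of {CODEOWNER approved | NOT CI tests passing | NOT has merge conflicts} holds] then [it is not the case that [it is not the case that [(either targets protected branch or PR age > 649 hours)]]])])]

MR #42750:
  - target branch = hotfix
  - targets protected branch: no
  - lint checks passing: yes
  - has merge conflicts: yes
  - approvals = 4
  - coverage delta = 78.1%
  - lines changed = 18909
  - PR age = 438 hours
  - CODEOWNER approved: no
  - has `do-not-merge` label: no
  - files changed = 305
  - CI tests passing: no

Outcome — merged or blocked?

Merged

Atomic conditions:
  lint checks passing: yes → true
  lines changed ≥ 9457: 18909 ≥ 9457 is true
  coverage delta between 12.2% and 65.7%: 78.1 in [12.2, 65.7] is false
  has `do-not-merge` label: no → false
  target branch = main: hotfix == main is false
  NOT CODEOWNER approved: no → true
  approvals ≤ 6: 4 ≤ 6 is true
  CODEOWNER approved: no → false
  NOT CI tests passing: no → true
  NOT has merge conflicts: yes → false
  targets protected branch: no → false
  PR age > 649 hours: 438 > 649 is false
Combine:
[1.1.1] true OR true OR false = true
[1.1.2.1] false OR false = false
[1.1.2] NOT false = true
[1.1.3.1] exactly-one(true, true) = false
[1.1.3] NOT false = true
[1.1] true OR true OR true = true
[1.2.1] exactly-one(false, true, false) = true
[1.2.2.1.1] false OR false = false
[1.2.2.1] NOT false = true
[1.2.2] NOT true = false
[1.2] true → false = false
[1] true → false = false
[root] NOT false = true
Overall: true → merged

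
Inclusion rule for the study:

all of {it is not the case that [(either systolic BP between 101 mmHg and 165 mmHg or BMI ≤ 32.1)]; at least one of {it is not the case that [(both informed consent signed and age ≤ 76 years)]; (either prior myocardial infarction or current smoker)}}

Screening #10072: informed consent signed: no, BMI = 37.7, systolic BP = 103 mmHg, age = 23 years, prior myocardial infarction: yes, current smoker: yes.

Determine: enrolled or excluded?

Atomic conditions:
  systolic BP between 101 mmHg and 165 mmHg: 103 in [101, 165] is true
  BMI ≤ 32.1: 37.7 ≤ 32.1 is false
  informed consent signed: no → false
  age ≤ 76 years: 23 ≤ 76 is true
  prior myocardial infarction: yes → true
  current smoker: yes → true
Combine:
[1.1] true OR false = true
[1] NOT true = false
[2.1.1] false AND true = false
[2.1] NOT false = true
[2.2] true OR true = true
[2] true OR true = true
[root] false AND true = false
Overall: false → excluded

Excluded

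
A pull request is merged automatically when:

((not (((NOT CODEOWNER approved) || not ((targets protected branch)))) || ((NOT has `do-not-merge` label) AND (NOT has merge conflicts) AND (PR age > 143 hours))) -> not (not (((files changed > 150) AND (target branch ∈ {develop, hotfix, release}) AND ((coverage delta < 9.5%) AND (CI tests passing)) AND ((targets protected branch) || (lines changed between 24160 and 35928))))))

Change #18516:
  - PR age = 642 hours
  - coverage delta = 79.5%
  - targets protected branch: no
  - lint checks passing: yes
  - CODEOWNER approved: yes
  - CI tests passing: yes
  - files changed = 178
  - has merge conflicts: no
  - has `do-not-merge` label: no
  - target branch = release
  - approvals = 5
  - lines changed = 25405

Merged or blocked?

Atomic conditions:
  NOT CODEOWNER approved: yes → false
  targets protected branch: no → false
  NOT has `do-not-merge` label: no → true
  NOT has merge conflicts: no → true
  PR age > 143 hours: 642 > 143 is true
  files changed > 150: 178 > 150 is true
  target branch ∈ {develop, hotfix, release}: release is in the set → true
  coverage delta < 9.5%: 79.5 < 9.5 is false
  CI tests passing: yes → true
  lines changed between 24160 and 35928: 25405 in [24160, 35928] is true
Combine:
[1.1.1.2] NOT false = true
[1.1.1] false OR true = true
[1.1] NOT true = false
[1.2] true AND true AND true = true
[1] false OR true = true
[2.1.1.3] false AND true = false
[2.1.1.4] false OR true = true
[2.1.1] true AND true AND false AND true = false
[2.1] NOT false = true
[2] NOT true = false
[root] true → false = false
Overall: false → blocked

Blocked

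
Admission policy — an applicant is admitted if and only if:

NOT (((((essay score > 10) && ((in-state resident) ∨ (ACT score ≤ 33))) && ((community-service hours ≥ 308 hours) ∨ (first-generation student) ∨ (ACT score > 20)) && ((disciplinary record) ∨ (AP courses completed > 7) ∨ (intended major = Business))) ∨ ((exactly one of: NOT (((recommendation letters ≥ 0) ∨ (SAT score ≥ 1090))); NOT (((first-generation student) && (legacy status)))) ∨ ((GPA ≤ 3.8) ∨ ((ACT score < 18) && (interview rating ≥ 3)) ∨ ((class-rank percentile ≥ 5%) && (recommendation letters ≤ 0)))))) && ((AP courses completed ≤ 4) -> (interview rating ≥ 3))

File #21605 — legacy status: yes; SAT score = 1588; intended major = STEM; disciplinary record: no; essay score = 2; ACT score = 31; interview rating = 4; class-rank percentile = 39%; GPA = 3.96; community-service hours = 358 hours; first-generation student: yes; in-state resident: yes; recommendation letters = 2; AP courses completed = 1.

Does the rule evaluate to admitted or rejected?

Admitted

Atomic conditions:
  essay score > 10: 2 > 10 is false
  in-state resident: yes → true
  ACT score ≤ 33: 31 ≤ 33 is true
  community-service hours ≥ 308 hours: 358 ≥ 308 is true
  first-generation student: yes → true
  ACT score > 20: 31 > 20 is true
  disciplinary record: no → false
  AP courses completed > 7: 1 > 7 is false
  intended major = Business: STEM == Business is false
  recommendation letters ≥ 0: 2 ≥ 0 is true
  SAT score ≥ 1090: 1588 ≥ 1090 is true
  legacy status: yes → true
  GPA ≤ 3.8: 3.96 ≤ 3.8 is false
  ACT score < 18: 31 < 18 is false
  interview rating ≥ 3: 4 ≥ 3 is true
  class-rank percentile ≥ 5%: 39 ≥ 5 is true
  recommendation letters ≤ 0: 2 ≤ 0 is false
  AP courses completed ≤ 4: 1 ≤ 4 is true
Combine:
[1.1.1.1.2] true OR true = true
[1.1.1.1] false AND true = false
[1.1.1.2] true OR true OR true = true
[1.1.1.3] false OR false OR false = false
[1.1.1] false AND true AND false = false
[1.1.2.1.1.1] true OR true = true
[1.1.2.1.1] NOT true = false
[1.1.2.1.2.1] true AND true = true
[1.1.2.1.2] NOT true = false
[1.1.2.1] exactly-one(false, false) = false
[1.1.2.2.2] false AND true = false
[1.1.2.2.3] true AND false = false
[1.1.2.2] false OR false OR false = false
[1.1.2] false OR false = false
[1.1] false OR false = false
[1] NOT false = true
[2] true → true = true
[root] true AND true = true
Overall: true → admitted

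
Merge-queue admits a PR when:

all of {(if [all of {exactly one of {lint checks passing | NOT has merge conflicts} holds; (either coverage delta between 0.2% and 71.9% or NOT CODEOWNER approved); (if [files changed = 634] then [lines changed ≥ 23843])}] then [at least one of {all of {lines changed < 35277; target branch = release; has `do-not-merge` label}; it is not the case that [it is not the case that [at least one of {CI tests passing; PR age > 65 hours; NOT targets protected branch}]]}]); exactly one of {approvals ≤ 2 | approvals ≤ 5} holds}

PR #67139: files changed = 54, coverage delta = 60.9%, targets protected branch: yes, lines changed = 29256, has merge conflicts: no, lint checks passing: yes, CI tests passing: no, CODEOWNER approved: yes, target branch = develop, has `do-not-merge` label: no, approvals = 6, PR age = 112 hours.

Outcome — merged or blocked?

Atomic conditions:
  lint checks passing: yes → true
  NOT has merge conflicts: no → true
  coverage delta between 0.2% and 71.9%: 60.9 in [0.2, 71.9] is true
  NOT CODEOWNER approved: yes → false
  files changed = 634: 54 == 634 is false
  lines changed ≥ 23843: 29256 ≥ 23843 is true
  lines changed < 35277: 29256 < 35277 is true
  target branch = release: develop == release is false
  has `do-not-merge` label: no → false
  CI tests passing: no → false
  PR age > 65 hours: 112 > 65 is true
  NOT targets protected branch: yes → false
  approvals ≤ 2: 6 ≤ 2 is false
  approvals ≤ 5: 6 ≤ 5 is false
Combine:
[1.1.1] exactly-one(true, true) = false
[1.1.2] true OR false = true
[1.1.3] false → true (antecedent false ⇒ implication holds) = true
[1.1] false AND true AND true = false
[1.2.1] true AND false AND false = false
[1.2.2.1.1] false OR true OR false = true
[1.2.2.1] NOT true = false
[1.2.2] NOT false = true
[1.2] false OR true = true
[1] false → true (antecedent false ⇒ implication holds) = true
[2] exactly-one(false, false) = false
[root] true AND false = false
Overall: false → blocked

Blocked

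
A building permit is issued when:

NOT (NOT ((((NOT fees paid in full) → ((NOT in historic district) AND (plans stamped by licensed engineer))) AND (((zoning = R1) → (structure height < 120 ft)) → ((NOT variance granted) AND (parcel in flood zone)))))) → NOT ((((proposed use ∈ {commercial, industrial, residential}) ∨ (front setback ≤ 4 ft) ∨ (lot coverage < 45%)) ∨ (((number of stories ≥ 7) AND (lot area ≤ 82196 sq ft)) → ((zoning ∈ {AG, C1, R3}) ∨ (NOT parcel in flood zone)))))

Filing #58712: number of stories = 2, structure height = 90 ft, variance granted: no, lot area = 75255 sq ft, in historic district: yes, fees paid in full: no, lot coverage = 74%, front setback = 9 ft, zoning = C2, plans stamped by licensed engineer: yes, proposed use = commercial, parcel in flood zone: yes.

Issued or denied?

Atomic conditions:
  NOT fees paid in full: no → true
  NOT in historic district: yes → false
  plans stamped by licensed engineer: yes → true
  zoning = R1: C2 == R1 is false
  structure height < 120 ft: 90 < 120 is true
  NOT variance granted: no → true
  parcel in flood zone: yes → true
  proposed use ∈ {commercial, industrial, residential}: commercial is in the set → true
  front setback ≤ 4 ft: 9 ≤ 4 is false
  lot coverage < 45%: 74 < 45 is false
  number of stories ≥ 7: 2 ≥ 7 is false
  lot area ≤ 82196 sq ft: 75255 ≤ 82196 is true
  zoning ∈ {AG, C1, R3}: C2 is not in the set → false
  NOT parcel in flood zone: yes → false
Combine:
[1.1.1.1.2] false AND true = false
[1.1.1.1] true → false = false
[1.1.1.2.1] false → true (antecedent false ⇒ implication holds) = true
[1.1.1.2.2] true AND true = true
[1.1.1.2] true → true = true
[1.1.1] false AND true = false
[1.1] NOT false = true
[1] NOT true = false
[2.1.1] true OR false OR false = true
[2.1.2.1] false AND true = false
[2.1.2.2] false OR false = false
[2.1.2] false → false (antecedent false ⇒ implication holds) = true
[2.1] true OR true = true
[2] NOT true = false
[root] false → false (antecedent false ⇒ implication holds) = true
Overall: true → issued

Issued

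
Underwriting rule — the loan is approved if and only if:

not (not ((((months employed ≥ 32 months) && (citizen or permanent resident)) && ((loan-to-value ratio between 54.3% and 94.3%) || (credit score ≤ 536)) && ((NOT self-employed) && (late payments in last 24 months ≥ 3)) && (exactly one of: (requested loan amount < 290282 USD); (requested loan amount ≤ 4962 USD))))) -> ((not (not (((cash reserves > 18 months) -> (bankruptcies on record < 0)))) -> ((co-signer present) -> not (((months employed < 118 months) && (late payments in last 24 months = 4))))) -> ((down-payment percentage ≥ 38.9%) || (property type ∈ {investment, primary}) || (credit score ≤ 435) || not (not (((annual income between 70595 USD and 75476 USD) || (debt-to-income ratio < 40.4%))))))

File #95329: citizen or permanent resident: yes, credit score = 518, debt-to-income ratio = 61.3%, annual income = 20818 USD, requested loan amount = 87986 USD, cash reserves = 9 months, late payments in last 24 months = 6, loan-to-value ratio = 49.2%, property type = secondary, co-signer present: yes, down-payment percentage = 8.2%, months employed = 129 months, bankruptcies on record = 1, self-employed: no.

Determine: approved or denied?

Atomic conditions:
  months employed ≥ 32 months: 129 ≥ 32 is true
  citizen or permanent resident: yes → true
  loan-to-value ratio between 54.3% and 94.3%: 49.2 in [54.3, 94.3] is false
  credit score ≤ 536: 518 ≤ 536 is true
  NOT self-employed: no → true
  late payments in last 24 months ≥ 3: 6 ≥ 3 is true
  requested loan amount < 290282 USD: 87986 < 290282 is true
  requested loan amount ≤ 4962 USD: 87986 ≤ 4962 is false
  cash reserves > 18 months: 9 > 18 is false
  bankruptcies on record < 0: 1 < 0 is false
  co-signer present: yes → true
  months employed < 118 months: 129 < 118 is false
  late payments in last 24 months = 4: 6 == 4 is false
  down-payment percentage ≥ 38.9%: 8.2 ≥ 38.9 is false
  property type ∈ {investment, primary}: secondary is not in the set → false
  credit score ≤ 435: 518 ≤ 435 is false
  annual income between 70595 USD and 75476 USD: 20818 in [70595, 75476] is false
  debt-to-income ratio < 40.4%: 61.3 < 40.4 is false
Combine:
[1.1.1.1] true AND true = true
[1.1.1.2] false OR true = true
[1.1.1.3] true AND true = true
[1.1.1.4] exactly-one(true, false) = true
[1.1.1] true AND true AND true AND true = true
[1.1] NOT true = false
[1] NOT false = true
[2.1.1.1.1] false → false (antecedent false ⇒ implication holds) = true
[2.1.1.1] NOT true = false
[2.1.1] NOT false = true
[2.1.2.2.1] false AND false = false
[2.1.2.2] NOT false = true
[2.1.2] true → true = true
[2.1] true → true = true
[2.2.4.1.1] false OR false = false
[2.2.4.1] NOT false = true
[2.2.4] NOT true = false
[2.2] false OR false OR false OR false = false
[2] true → false = false
[root] true → false = false
Overall: false → denied

Denied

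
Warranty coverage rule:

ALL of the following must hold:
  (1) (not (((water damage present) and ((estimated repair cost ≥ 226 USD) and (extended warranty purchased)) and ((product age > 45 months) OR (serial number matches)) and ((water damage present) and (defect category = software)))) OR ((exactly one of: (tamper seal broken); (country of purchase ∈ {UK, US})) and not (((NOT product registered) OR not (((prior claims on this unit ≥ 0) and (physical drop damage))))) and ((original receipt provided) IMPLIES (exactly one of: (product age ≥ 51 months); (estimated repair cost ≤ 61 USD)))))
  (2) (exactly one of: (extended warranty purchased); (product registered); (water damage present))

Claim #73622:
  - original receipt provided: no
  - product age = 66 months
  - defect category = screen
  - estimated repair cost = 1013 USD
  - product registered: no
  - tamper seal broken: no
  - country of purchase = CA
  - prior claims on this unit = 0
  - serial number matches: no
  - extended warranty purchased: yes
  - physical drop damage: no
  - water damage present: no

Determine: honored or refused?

Honored

Atomic conditions:
  water damage present: no → false
  estimated repair cost ≥ 226 USD: 1013 ≥ 226 is true
  extended warranty purchased: yes → true
  product age > 45 months: 66 > 45 is true
  serial number matches: no → false
  defect category = software: screen == software is false
  tamper seal broken: no → false
  country of purchase ∈ {UK, US}: CA is not in the set → false
  NOT product registered: no → true
  prior claims on this unit ≥ 0: 0 ≥ 0 is true
  physical drop damage: no → false
  original receipt provided: no → false
  product age ≥ 51 months: 66 ≥ 51 is true
  estimated repair cost ≤ 61 USD: 1013 ≤ 61 is false
  product registered: no → false
Combine:
[1.1.1.2] true AND true = true
[1.1.1.3] true OR false = true
[1.1.1.4] false AND false = false
[1.1.1] false AND true AND true AND false = false
[1.1] NOT false = true
[1.2.1] exactly-one(false, false) = false
[1.2.2.1.2.1] true AND false = false
[1.2.2.1.2] NOT false = true
[1.2.2.1] true OR true = true
[1.2.2] NOT true = false
[1.2.3.2] exactly-one(true, false) = true
[1.2.3] false → true (antecedent false ⇒ implication holds) = true
[1.2] false AND false AND true = false
[1] true OR false = true
[2] exactly-one(true, false, false) = true
[root] true AND true = true
Overall: true → honored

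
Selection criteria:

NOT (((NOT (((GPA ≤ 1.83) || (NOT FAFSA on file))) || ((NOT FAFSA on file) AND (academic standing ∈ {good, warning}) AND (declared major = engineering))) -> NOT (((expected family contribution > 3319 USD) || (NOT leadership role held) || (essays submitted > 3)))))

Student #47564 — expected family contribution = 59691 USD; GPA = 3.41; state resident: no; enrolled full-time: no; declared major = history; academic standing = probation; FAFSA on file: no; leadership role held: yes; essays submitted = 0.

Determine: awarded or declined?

Declined

Atomic conditions:
  GPA ≤ 1.83: 3.41 ≤ 1.83 is false
  NOT FAFSA on file: no → true
  academic standing ∈ {good, warning}: probation is not in the set → false
  declared major = engineering: history == engineering is false
  expected family contribution > 3319 USD: 59691 > 3319 is true
  NOT leadership role held: yes → false
  essays submitted > 3: 0 > 3 is false
Combine:
[1.1.1.1] false OR true = true
[1.1.1] NOT true = false
[1.1.2] true AND false AND false = false
[1.1] false OR false = false
[1.2.1] true OR false OR false = true
[1.2] NOT true = false
[1] false → false (antecedent false ⇒ implication holds) = true
[root] NOT true = false
Overall: false → declined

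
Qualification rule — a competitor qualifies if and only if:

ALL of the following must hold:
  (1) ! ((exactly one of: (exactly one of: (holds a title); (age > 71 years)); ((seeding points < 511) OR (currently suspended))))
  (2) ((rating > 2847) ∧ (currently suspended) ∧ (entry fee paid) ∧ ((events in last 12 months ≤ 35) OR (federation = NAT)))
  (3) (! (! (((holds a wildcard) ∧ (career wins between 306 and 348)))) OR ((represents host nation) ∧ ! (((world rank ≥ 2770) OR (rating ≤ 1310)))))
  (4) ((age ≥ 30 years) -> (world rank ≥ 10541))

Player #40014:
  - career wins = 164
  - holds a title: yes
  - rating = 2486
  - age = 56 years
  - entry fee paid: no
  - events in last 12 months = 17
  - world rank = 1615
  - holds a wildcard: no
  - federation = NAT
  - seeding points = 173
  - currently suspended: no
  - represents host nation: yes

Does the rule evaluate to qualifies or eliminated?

Eliminated

Atomic conditions:
  holds a title: yes → true
  age > 71 years: 56 > 71 is false
  seeding points < 511: 173 < 511 is true
  currently suspended: no → false
  rating > 2847: 2486 > 2847 is false
  entry fee paid: no → false
  events in last 12 months ≤ 35: 17 ≤ 35 is true
  federation = NAT: NAT == NAT is true
  holds a wildcard: no → false
  career wins between 306 and 348: 164 in [306, 348] is false
  represents host nation: yes → true
  world rank ≥ 2770: 1615 ≥ 2770 is false
  rating ≤ 1310: 2486 ≤ 1310 is false
  age ≥ 30 years: 56 ≥ 30 is true
  world rank ≥ 10541: 1615 ≥ 10541 is false
Combine:
[1.1.1] exactly-one(true, false) = true
[1.1.2] true OR false = true
[1.1] exactly-one(true, true) = false
[1] NOT false = true
[2.4] true OR true = true
[2] false AND false AND false AND true = false
[3.1.1.1] false AND false = false
[3.1.1] NOT false = true
[3.1] NOT true = false
[3.2.2.1] false OR false = false
[3.2.2] NOT false = true
[3.2] true AND true = true
[3] false OR true = true
[4] true → false = false
[root] true AND false AND true AND false = false
Overall: false → eliminated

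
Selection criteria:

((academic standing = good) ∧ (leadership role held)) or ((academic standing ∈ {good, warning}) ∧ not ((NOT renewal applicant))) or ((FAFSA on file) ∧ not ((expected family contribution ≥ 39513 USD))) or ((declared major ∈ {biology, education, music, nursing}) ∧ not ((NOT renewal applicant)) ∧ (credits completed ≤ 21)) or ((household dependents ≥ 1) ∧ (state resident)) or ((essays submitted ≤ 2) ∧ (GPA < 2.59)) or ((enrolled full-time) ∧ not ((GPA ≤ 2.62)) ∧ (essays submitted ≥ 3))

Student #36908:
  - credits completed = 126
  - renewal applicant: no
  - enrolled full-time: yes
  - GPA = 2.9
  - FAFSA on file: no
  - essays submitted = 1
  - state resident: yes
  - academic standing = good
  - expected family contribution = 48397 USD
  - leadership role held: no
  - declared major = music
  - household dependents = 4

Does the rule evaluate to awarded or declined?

Atomic conditions:
  academic standing = good: good == good is true
  leadership role held: no → false
  academic standing ∈ {good, warning}: good is in the set → true
  NOT renewal applicant: no → true
  FAFSA on file: no → false
  expected family contribution ≥ 39513 USD: 48397 ≥ 39513 is true
  declared major ∈ {biology, education, music, nursing}: music is in the set → true
  credits completed ≤ 21: 126 ≤ 21 is false
  household dependents ≥ 1: 4 ≥ 1 is true
  state resident: yes → true
  essays submitted ≤ 2: 1 ≤ 2 is true
  GPA < 2.59: 2.9 < 2.59 is false
  enrolled full-time: yes → true
  GPA ≤ 2.62: 2.9 ≤ 2.62 is false
  essays submitted ≥ 3: 1 ≥ 3 is false
Combine:
[1] true AND false = false
[2.2] NOT true = false
[2] true AND false = false
[3.2] NOT true = false
[3] false AND false = false
[4.2] NOT true = false
[4] true AND false AND false = false
[5] true AND true = true
[6] true AND false = false
[7.2] NOT false = true
[7] true AND true AND false = false
[root] false OR false OR false OR false OR true OR false OR false = true
Overall: true → awarded

Awarded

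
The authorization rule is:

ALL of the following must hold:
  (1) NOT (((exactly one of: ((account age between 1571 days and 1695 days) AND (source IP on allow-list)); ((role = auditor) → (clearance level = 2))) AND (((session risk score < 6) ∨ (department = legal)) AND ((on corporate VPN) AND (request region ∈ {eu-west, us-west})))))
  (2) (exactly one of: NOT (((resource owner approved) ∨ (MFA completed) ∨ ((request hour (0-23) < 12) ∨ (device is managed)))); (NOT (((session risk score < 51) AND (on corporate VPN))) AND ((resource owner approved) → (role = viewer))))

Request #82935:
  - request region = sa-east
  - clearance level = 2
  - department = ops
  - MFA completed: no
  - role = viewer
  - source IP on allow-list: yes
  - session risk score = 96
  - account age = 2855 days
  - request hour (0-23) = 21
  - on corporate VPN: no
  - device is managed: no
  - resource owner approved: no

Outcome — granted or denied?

Denied

Atomic conditions:
  account age between 1571 days and 1695 days: 2855 in [1571, 1695] is false
  source IP on allow-list: yes → true
  role = auditor: viewer == auditor is false
  clearance level = 2: 2 == 2 is true
  session risk score < 6: 96 < 6 is false
  department = legal: ops == legal is false
  on corporate VPN: no → false
  request region ∈ {eu-west, us-west}: sa-east is not in the set → false
  resource owner approved: no → false
  MFA completed: no → false
  request hour (0-23) < 12: 21 < 12 is false
  device is managed: no → false
  session risk score < 51: 96 < 51 is false
  role = viewer: viewer == viewer is true
Combine:
[1.1.1.1] false AND true = false
[1.1.1.2] false → true (antecedent false ⇒ implication holds) = true
[1.1.1] exactly-one(false, true) = true
[1.1.2.1] false OR false = false
[1.1.2.2] false AND false = false
[1.1.2] false AND false = false
[1.1] true AND false = false
[1] NOT false = true
[2.1.1.3] false OR false = false
[2.1.1] false OR false OR false = false
[2.1] NOT false = true
[2.2.1.1] false AND false = false
[2.2.1] NOT false = true
[2.2.2] false → true (antecedent false ⇒ implication holds) = true
[2.2] true AND true = true
[2] exactly-one(true, true) = false
[root] true AND false = false
Overall: false → denied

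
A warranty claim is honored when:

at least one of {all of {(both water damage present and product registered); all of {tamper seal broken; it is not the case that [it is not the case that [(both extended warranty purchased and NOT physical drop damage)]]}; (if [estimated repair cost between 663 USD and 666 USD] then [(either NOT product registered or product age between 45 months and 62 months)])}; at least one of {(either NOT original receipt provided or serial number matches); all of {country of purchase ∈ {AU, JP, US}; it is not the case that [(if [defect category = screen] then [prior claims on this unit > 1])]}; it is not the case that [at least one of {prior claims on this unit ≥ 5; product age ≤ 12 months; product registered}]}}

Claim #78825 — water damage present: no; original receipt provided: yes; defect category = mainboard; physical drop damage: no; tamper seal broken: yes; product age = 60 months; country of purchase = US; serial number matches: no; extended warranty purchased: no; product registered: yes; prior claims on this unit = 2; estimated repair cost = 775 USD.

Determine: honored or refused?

Refused

Atomic conditions:
  water damage present: no → false
  product registered: yes → true
  tamper seal broken: yes → true
  extended warranty purchased: no → false
  NOT physical drop damage: no → true
  estimated repair cost between 663 USD and 666 USD: 775 in [663, 666] is false
  NOT product registered: yes → false
  product age between 45 months and 62 months: 60 in [45, 62] is true
  NOT original receipt provided: yes → false
  serial number matches: no → false
  country of purchase ∈ {AU, JP, US}: US is in the set → true
  defect category = screen: mainboard == screen is false
  prior claims on this unit > 1: 2 > 1 is true
  prior claims on this unit ≥ 5: 2 ≥ 5 is false
  product age ≤ 12 months: 60 ≤ 12 is false
Combine:
[1.1] false AND true = false
[1.2.2.1.1] false AND true = false
[1.2.2.1] NOT false = true
[1.2.2] NOT true = false
[1.2] true AND false = false
[1.3.2] false OR true = true
[1.3] false → true (antecedent false ⇒ implication holds) = true
[1] false AND false AND true = false
[2.1] false OR false = false
[2.2.2.1] false → true (antecedent false ⇒ implication holds) = true
[2.2.2] NOT true = false
[2.2] true AND false = false
[2.3.1] false OR false OR true = true
[2.3] NOT true = false
[2] false OR false OR false = false
[root] false OR false = false
Overall: false → refused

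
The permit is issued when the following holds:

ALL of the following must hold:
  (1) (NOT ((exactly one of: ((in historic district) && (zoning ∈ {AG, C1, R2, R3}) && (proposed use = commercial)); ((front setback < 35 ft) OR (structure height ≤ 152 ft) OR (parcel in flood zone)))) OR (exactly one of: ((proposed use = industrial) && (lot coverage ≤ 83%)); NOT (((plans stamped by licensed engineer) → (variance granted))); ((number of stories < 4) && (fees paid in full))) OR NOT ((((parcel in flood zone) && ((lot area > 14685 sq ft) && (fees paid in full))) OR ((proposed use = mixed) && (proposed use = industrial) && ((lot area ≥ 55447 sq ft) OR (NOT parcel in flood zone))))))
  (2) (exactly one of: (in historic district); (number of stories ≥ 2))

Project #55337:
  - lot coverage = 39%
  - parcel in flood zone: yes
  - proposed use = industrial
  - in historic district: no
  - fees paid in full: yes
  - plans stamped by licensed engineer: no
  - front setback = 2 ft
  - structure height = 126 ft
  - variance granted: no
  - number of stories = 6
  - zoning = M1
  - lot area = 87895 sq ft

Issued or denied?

Issued

Atomic conditions:
  in historic district: no → false
  zoning ∈ {AG, C1, R2, R3}: M1 is not in the set → false
  proposed use = commercial: industrial == commercial is false
  front setback < 35 ft: 2 < 35 is true
  structure height ≤ 152 ft: 126 ≤ 152 is true
  parcel in flood zone: yes → true
  proposed use = industrial: industrial == industrial is true
  lot coverage ≤ 83%: 39 ≤ 83 is true
  plans stamped by licensed engineer: no → false
  variance granted: no → false
  number of stories < 4: 6 < 4 is false
  fees paid in full: yes → true
  lot area > 14685 sq ft: 87895 > 14685 is true
  proposed use = mixed: industrial == mixed is false
  lot area ≥ 55447 sq ft: 87895 ≥ 55447 is true
  NOT parcel in flood zone: yes → false
  number of stories ≥ 2: 6 ≥ 2 is true
Combine:
[1.1.1.1] false AND false AND false = false
[1.1.1.2] true OR true OR true = true
[1.1.1] exactly-one(false, true) = true
[1.1] NOT true = false
[1.2.1] true AND true = true
[1.2.2.1] false → false (antecedent false ⇒ implication holds) = true
[1.2.2] NOT true = false
[1.2.3] false AND true = false
[1.2] exactly-one(true, false, false) = true
[1.3.1.1.2] true AND true = true
[1.3.1.1] true AND true = true
[1.3.1.2.3] true OR false = true
[1.3.1.2] false AND true AND true = false
[1.3.1] true OR false = true
[1.3] NOT true = false
[1] false OR true OR false = true
[2] exactly-one(false, true) = true
[root] true AND true = true
Overall: true → issued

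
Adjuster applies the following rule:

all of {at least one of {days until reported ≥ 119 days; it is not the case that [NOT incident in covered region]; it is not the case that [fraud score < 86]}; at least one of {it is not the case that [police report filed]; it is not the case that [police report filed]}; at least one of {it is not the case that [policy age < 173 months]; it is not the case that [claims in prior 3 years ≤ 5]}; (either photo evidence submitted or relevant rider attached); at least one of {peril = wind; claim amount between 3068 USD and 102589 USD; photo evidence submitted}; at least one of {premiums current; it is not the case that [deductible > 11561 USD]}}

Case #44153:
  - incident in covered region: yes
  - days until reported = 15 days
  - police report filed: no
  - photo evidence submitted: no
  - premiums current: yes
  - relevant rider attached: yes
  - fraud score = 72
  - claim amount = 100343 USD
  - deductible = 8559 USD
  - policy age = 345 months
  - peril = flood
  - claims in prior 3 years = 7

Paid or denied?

Atomic conditions:
  days until reported ≥ 119 days: 15 ≥ 119 is false
  NOT incident in covered region: yes → false
  fraud score < 86: 72 < 86 is true
  police report filed: no → false
  policy age < 173 months: 345 < 173 is false
  claims in prior 3 years ≤ 5: 7 ≤ 5 is false
  photo evidence submitted: no → false
  relevant rider attached: yes → true
  peril = wind: flood == wind is false
  claim amount between 3068 USD and 102589 USD: 100343 in [3068, 102589] is true
  premiums current: yes → true
  deductible > 11561 USD: 8559 > 11561 is false
Combine:
[1.2] NOT false = true
[1.3] NOT true = false
[1] false OR true OR false = true
[2.1] NOT false = true
[2.2] NOT false = true
[2] true OR true = true
[3.1] NOT false = true
[3.2] NOT false = true
[3] true OR true = true
[4] false OR true = true
[5] false OR true OR false = true
[6.2] NOT false = true
[6] true OR true = true
[root] true AND true AND true AND true AND true AND true = true
Overall: true → paid

Paid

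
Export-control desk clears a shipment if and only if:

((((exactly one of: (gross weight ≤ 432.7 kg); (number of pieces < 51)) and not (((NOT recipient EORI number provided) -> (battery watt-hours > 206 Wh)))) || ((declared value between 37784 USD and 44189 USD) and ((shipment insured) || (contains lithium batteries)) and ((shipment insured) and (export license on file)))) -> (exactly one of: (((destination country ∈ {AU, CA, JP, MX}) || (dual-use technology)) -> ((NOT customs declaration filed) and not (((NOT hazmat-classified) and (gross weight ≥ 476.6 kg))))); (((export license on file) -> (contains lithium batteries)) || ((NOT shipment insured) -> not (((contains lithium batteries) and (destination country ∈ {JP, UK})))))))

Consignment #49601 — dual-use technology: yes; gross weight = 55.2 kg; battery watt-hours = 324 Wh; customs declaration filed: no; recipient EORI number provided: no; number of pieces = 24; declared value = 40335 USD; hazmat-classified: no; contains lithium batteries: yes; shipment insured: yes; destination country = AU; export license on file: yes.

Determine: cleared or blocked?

Blocked

Atomic conditions:
  gross weight ≤ 432.7 kg: 55.2 ≤ 432.7 is true
  number of pieces < 51: 24 < 51 is true
  NOT recipient EORI number provided: no → true
  battery watt-hours > 206 Wh: 324 > 206 is true
  declared value between 37784 USD and 44189 USD: 40335 in [37784, 44189] is true
  shipment insured: yes → true
  contains lithium batteries: yes → true
  export license on file: yes → true
  destination country ∈ {AU, CA, JP, MX}: AU is in the set → true
  dual-use technology: yes → true
  NOT customs declaration filed: no → true
  NOT hazmat-classified: no → true
  gross weight ≥ 476.6 kg: 55.2 ≥ 476.6 is false
  NOT shipment insured: yes → false
  destination country ∈ {JP, UK}: AU is not in the set → false
Combine:
[1.1.1] exactly-one(true, true) = false
[1.1.2.1] true → true = true
[1.1.2] NOT true = false
[1.1] false AND false = false
[1.2.2] true OR true = true
[1.2.3] true AND true = true
[1.2] true AND true AND true = true
[1] false OR true = true
[2.1.1] true OR true = true
[2.1.2.2.1] true AND false = false
[2.1.2.2] NOT false = true
[2.1.2] true AND true = true
[2.1] true → true = true
[2.2.1] true → true = true
[2.2.2.2.1] true AND false = false
[2.2.2.2] NOT false = true
[2.2.2] false → true (antecedent false ⇒ implication holds) = true
[2.2] true OR true = true
[2] exactly-one(true, true) = false
[root] true → false = false
Overall: false → blocked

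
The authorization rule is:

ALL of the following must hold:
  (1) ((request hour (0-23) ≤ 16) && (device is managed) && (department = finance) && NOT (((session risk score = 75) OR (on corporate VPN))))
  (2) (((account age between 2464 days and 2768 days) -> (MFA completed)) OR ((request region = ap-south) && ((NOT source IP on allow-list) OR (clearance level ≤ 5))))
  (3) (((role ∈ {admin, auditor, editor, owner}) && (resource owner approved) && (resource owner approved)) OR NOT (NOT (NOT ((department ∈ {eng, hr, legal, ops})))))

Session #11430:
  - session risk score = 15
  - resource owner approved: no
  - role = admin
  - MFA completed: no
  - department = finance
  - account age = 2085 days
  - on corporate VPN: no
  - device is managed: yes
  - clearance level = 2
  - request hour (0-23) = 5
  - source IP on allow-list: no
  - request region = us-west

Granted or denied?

Granted

Atomic conditions:
  request hour (0-23) ≤ 16: 5 ≤ 16 is true
  device is managed: yes → true
  department = finance: finance == finance is true
  session risk score = 75: 15 == 75 is false
  on corporate VPN: no → false
  account age between 2464 days and 2768 days: 2085 in [2464, 2768] is false
  MFA completed: no → false
  request region = ap-south: us-west == ap-south is false
  NOT source IP on allow-list: no → true
  clearance level ≤ 5: 2 ≤ 5 is true
  role ∈ {admin, auditor, editor, owner}: admin is in the set → true
  resource owner approved: no → false
  department ∈ {eng, hr, legal, ops}: finance is not in the set → false
Combine:
[1.4.1] false OR false = false
[1.4] NOT false = true
[1] true AND true AND true AND true = true
[2.1] false → false (antecedent false ⇒ implication holds) = true
[2.2.2] true OR true = true
[2.2] false AND true = false
[2] true OR false = true
[3.1] true AND false AND false = false
[3.2.1.1] NOT false = true
[3.2.1] NOT true = false
[3.2] NOT false = true
[3] false OR true = true
[root] true AND true AND true = true
Overall: true → granted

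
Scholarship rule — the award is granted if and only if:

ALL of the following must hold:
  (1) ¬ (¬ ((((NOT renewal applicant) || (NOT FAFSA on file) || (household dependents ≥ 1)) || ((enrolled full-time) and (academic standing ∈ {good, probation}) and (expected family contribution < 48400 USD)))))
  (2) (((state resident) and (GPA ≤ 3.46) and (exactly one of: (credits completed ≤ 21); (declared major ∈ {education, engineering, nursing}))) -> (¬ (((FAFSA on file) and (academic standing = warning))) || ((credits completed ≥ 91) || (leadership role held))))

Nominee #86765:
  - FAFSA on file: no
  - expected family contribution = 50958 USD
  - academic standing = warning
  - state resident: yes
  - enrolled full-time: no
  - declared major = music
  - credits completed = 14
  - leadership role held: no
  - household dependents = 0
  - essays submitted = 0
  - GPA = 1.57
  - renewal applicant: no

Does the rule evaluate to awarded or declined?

Awarded

Atomic conditions:
  NOT renewal applicant: no → true
  NOT FAFSA on file: no → true
  household dependents ≥ 1: 0 ≥ 1 is false
  enrolled full-time: no → false
  academic standing ∈ {good, probation}: warning is not in the set → false
  expected family contribution < 48400 USD: 50958 < 48400 is false
  state resident: yes → true
  GPA ≤ 3.46: 1.57 ≤ 3.46 is true
  credits completed ≤ 21: 14 ≤ 21 is true
  declared major ∈ {education, engineering, nursing}: music is not in the set → false
  FAFSA on file: no → false
  academic standing = warning: warning == warning is true
  credits completed ≥ 91: 14 ≥ 91 is false
  leadership role held: no → false
Combine:
[1.1.1.1] true OR true OR false = true
[1.1.1.2] false AND false AND false = false
[1.1.1] true OR false = true
[1.1] NOT true = false
[1] NOT false = true
[2.1.3] exactly-one(true, false) = true
[2.1] true AND true AND true = true
[2.2.1.1] false AND true = false
[2.2.1] NOT false = true
[2.2.2] false OR false = false
[2.2] true OR false = true
[2] true → true = true
[root] true AND true = true
Overall: true → awarded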